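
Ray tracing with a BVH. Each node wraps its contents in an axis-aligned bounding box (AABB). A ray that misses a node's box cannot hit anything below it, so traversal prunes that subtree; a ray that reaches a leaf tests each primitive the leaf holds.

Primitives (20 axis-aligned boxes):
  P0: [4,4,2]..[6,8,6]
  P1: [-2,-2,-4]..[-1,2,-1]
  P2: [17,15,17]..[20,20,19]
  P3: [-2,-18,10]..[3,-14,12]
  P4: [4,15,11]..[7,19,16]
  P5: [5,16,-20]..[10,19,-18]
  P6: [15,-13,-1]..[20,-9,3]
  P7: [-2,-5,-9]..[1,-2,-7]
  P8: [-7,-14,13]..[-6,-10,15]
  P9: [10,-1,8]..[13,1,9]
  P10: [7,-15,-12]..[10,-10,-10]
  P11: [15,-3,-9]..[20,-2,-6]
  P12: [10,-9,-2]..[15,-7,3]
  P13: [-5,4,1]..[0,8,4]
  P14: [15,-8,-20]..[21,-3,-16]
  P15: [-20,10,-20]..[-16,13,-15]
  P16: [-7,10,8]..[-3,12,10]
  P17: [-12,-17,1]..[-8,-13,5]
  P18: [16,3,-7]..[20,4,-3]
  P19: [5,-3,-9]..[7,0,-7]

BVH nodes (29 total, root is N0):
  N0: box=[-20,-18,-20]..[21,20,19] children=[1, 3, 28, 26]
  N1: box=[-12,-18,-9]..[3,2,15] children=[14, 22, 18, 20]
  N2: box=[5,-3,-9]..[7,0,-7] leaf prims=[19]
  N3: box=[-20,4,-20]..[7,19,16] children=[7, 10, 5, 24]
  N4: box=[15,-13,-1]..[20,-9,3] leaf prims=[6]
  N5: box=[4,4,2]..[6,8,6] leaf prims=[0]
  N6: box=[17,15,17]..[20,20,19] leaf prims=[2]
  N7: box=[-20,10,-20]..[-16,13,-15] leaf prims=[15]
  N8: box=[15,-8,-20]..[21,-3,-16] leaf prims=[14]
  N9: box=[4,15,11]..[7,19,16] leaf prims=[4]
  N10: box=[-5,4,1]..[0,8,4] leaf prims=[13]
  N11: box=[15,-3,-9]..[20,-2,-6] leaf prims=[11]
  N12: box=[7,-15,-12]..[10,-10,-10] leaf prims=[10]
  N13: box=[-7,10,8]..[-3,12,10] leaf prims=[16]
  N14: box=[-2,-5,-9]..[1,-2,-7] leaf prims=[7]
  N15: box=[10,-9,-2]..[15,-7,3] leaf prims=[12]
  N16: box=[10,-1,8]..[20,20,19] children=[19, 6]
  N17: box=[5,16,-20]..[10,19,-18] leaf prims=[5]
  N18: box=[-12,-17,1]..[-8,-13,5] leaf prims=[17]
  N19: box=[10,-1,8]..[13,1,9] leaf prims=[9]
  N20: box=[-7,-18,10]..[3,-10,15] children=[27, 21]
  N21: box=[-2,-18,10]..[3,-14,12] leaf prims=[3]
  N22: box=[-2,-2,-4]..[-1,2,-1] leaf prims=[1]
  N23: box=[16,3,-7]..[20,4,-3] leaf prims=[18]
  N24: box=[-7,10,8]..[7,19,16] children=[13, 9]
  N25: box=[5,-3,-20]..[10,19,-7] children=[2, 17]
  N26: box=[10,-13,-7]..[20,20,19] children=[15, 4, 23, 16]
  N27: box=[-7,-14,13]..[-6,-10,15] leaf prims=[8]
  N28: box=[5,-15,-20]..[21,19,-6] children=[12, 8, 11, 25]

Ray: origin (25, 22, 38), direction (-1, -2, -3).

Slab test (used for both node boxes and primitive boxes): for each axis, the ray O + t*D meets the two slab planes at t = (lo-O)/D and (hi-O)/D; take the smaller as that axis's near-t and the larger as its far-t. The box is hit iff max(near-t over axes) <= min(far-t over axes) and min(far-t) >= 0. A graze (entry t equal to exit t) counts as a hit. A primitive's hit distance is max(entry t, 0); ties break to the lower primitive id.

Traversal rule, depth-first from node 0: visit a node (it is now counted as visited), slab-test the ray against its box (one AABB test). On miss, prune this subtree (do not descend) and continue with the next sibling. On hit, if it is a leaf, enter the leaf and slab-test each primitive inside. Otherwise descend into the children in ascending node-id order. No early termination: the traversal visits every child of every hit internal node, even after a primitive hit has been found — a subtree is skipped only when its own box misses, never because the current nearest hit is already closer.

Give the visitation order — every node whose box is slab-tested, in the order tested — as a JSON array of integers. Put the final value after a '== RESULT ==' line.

Traverse from the root:
N0 x:[4,45] y:[1,20] z:[19/3,58/3] -> hit [19/3,58/3], descend [1, 3, 26, 28]
  N1 x:[22,37] y:[10,20] z:[23/3,47/3] -> miss, prune
  N3 x:[18,45] y:[3/2,9] z:[22/3,58/3] -> miss, prune
  N26 x:[5,15] y:[1,35/2] z:[19/3,15] -> hit [19/3,15], descend [4, 15, 16, 23]
    N4 x:[5,10] y:[31/2,35/2] z:[35/3,13] -> miss, prune
    N15 x:[10,15] y:[29/2,31/2] z:[35/3,40/3] -> miss, prune
    N16 x:[5,15] y:[1,23/2] z:[19/3,10] -> hit [19/3,10], descend [6, 19]
      N6 x:[5,8] y:[1,7/2] z:[19/3,7] -> miss, prune
      N19 x:[12,15] y:[21/2,23/2] z:[29/3,10] -> miss, prune
    N23 x:[5,9] y:[9,19/2] z:[41/3,15] -> miss, prune
  N28 x:[4,20] y:[3/2,37/2] z:[44/3,58/3] -> hit [44/3,37/2], descend [8, 11, 12, 25]
    N8 x:[4,10] y:[25/2,15] z:[18,58/3] -> miss, prune
    N11 x:[5,10] y:[12,25/2] z:[44/3,47/3] -> miss, prune
    N12 x:[15,18] y:[16,37/2] z:[16,50/3] -> hit [16,50/3] leaf, test {P10@t=16}
    N25 x:[15,20] y:[3/2,25/2] z:[15,58/3] -> miss, prune

Visited [0, 1, 3, 26, 4, 15, 16, 6, 19, 23, 28, 8, 11, 12, 25]. Tests: 15 box, 1 leaf. Nearest: P10.

== RESULT ==
[0, 1, 3, 26, 4, 15, 16, 6, 19, 23, 28, 8, 11, 12, 25]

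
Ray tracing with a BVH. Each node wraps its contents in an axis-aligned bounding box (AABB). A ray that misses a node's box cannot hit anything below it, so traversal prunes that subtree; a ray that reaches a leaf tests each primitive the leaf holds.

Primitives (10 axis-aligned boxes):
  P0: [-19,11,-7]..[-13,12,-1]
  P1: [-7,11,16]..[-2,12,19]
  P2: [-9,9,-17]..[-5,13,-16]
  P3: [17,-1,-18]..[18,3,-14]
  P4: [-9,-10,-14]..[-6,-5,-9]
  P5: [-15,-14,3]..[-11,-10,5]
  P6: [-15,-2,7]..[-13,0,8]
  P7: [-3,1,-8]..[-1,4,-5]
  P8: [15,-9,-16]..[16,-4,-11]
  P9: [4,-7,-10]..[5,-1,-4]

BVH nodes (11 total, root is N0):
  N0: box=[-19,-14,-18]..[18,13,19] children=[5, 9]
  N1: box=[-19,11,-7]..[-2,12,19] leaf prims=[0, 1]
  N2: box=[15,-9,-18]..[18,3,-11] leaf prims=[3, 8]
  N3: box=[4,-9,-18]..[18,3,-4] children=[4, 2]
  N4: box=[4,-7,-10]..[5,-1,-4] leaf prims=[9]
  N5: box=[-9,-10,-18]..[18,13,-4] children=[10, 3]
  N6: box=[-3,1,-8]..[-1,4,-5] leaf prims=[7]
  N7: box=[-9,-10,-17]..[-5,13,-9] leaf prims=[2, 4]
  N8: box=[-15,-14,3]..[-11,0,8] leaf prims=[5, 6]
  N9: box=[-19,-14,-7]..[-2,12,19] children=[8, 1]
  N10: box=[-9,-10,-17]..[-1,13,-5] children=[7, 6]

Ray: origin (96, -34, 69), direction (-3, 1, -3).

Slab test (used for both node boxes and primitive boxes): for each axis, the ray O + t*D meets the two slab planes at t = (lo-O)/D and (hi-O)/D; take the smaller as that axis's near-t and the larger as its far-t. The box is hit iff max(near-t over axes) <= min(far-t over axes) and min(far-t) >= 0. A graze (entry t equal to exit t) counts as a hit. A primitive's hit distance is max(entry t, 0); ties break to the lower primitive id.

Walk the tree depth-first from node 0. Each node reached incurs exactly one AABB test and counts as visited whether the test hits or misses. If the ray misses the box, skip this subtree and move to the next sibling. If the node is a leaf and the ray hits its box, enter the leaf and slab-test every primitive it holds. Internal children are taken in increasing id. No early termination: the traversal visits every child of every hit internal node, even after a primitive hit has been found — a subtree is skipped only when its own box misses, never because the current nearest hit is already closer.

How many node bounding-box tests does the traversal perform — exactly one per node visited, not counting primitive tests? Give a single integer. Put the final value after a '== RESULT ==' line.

Walk:
N0 x:[26,115/3] y:[20,47] z:[50/3,29] -> hit [26,29], descend [5, 9]
  N5 x:[26,35] y:[24,47] z:[73/3,29] -> hit [26,29], descend [3, 10]
    N3 x:[26,92/3] y:[25,37] z:[73/3,29] -> hit [26,29], descend [2, 4]
      N2 x:[26,27] y:[25,37] z:[80/3,29] -> hit [80/3,27] leaf, test {P3(miss), P8@t=80/3}
      N4 x:[91/3,92/3] y:[27,33] z:[73/3,79/3] -> miss, prune
    N10 x:[97/3,35] y:[24,47] z:[74/3,86/3] -> miss, prune
  N9 x:[98/3,115/3] y:[20,46] z:[50/3,76/3] -> miss, prune

order=[0, 5, 3, 2, 4, 10, 9]  |boxes|=7  |leaves|=1  hit=P8

== RESULT ==
7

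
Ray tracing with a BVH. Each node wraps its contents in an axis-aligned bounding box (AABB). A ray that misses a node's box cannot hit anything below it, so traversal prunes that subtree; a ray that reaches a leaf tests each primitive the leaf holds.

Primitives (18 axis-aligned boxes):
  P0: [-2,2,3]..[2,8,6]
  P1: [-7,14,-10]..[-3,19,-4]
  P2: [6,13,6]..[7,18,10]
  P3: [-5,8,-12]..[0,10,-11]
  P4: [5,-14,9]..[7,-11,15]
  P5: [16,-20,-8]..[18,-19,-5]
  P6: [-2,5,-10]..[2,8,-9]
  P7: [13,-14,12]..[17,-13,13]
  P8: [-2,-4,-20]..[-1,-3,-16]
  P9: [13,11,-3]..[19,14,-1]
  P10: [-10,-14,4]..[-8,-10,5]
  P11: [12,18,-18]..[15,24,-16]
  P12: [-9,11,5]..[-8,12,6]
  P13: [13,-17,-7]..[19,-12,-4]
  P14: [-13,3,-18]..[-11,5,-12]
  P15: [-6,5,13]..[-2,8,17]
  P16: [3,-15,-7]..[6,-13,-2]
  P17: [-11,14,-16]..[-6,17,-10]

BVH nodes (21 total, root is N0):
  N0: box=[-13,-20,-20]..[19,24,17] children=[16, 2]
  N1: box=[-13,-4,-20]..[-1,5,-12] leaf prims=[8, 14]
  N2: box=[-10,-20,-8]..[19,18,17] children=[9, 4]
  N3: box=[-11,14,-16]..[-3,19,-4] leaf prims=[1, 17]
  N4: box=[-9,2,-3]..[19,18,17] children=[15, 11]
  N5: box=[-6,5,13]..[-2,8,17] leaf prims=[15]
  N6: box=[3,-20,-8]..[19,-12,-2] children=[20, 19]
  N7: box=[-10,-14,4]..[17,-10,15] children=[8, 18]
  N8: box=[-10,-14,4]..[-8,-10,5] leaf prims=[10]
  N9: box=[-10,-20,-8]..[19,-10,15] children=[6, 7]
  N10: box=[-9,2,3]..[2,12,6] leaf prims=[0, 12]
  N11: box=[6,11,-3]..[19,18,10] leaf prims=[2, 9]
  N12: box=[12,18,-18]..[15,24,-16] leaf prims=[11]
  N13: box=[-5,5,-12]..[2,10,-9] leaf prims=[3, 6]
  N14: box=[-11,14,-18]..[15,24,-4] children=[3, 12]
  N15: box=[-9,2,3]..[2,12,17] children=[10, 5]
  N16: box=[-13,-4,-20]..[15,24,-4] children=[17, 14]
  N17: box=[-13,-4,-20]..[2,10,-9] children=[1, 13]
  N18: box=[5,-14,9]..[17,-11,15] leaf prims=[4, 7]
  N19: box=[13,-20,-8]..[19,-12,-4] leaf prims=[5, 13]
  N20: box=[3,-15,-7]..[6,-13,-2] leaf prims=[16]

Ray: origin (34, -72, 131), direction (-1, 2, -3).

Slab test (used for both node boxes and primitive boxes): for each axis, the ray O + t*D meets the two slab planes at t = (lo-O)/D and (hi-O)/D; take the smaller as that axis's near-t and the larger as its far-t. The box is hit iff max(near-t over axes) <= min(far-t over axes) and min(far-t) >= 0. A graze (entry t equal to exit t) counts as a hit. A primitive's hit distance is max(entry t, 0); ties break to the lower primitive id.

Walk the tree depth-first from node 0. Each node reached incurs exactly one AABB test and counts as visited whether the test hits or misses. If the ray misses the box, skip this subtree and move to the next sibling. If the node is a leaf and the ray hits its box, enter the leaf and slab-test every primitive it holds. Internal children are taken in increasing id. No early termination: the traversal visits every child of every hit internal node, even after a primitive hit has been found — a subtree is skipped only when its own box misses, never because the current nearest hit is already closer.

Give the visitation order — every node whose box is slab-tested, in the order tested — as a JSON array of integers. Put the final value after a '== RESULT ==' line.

Traverse from the root:
N0 x:[15,47] y:[26,48] z:[38,151/3] -> hit [38,47], descend [2, 16]
  N2 x:[15,44] y:[26,45] z:[38,139/3] -> hit [38,44], descend [4, 9]
    N4 x:[15,43] y:[37,45] z:[38,134/3] -> hit [38,43], descend [11, 15]
      N11 x:[15,28] y:[83/2,45] z:[121/3,134/3] -> miss, prune
      N15 x:[32,43] y:[37,42] z:[38,128/3] -> hit [38,42], descend [5, 10]
        N5 x:[36,40] y:[77/2,40] z:[38,118/3] -> hit [77/2,118/3] leaf, test {P15@t=77/2}
        N10 x:[32,43] y:[37,42] z:[125/3,128/3] -> hit [125/3,42] leaf, test {P0(miss), P12@t=42}
    N9 x:[15,44] y:[26,31] z:[116/3,139/3] -> miss, prune
  N16 x:[19,47] y:[34,48] z:[45,151/3] -> hit [45,47], descend [14, 17]
    N14 x:[19,45] y:[43,48] z:[45,149/3] -> hit [45,45], descend [3, 12]
      N3 x:[37,45] y:[43,91/2] z:[45,49] -> hit [45,45] leaf, test {P1(miss), P17(miss)}
      N12 x:[19,22] y:[45,48] z:[49,149/3] -> miss, prune
    N17 x:[32,47] y:[34,41] z:[140/3,151/3] -> miss, prune

Visited [0, 2, 4, 11, 15, 5, 10, 9, 16, 14, 3, 12, 17]. Tests: 13 box, 3 leaf. Nearest: P15.

== RESULT ==
[0, 2, 4, 11, 15, 5, 10, 9, 16, 14, 3, 12, 17]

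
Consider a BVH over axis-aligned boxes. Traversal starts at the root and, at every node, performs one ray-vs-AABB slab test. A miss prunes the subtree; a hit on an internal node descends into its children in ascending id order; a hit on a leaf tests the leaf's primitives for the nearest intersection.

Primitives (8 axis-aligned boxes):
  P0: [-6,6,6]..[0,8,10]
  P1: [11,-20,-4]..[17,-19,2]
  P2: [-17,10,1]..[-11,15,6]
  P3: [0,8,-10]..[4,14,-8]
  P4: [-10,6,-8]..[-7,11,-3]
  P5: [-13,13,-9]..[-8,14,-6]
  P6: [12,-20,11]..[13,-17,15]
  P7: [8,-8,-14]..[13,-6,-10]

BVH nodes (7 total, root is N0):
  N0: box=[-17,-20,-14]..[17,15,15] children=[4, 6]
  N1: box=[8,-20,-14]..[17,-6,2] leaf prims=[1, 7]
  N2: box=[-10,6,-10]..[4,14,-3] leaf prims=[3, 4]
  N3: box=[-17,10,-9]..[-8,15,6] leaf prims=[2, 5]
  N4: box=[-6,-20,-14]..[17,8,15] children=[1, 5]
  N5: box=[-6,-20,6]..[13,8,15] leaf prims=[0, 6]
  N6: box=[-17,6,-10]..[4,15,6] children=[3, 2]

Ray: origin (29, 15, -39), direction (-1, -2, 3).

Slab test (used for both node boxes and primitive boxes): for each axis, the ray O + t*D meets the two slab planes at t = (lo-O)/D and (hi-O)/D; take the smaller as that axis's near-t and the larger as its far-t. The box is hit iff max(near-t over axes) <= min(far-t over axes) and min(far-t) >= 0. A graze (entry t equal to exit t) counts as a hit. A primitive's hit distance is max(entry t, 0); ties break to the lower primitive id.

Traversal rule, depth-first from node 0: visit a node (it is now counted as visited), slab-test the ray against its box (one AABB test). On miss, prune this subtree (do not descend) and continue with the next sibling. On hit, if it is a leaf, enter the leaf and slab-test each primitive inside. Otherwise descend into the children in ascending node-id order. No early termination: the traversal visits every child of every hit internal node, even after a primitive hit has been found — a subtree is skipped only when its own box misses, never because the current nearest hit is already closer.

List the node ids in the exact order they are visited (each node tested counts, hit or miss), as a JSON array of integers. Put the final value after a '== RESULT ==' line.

Trace the traversal:
N0 x:[12,46] y:[0,35/2] z:[25/3,18] -> hit [12,35/2], descend [4, 6]
  N4 x:[12,35] y:[7/2,35/2] z:[25/3,18] -> hit [12,35/2], descend [1, 5]
    N1 x:[12,21] y:[21/2,35/2] z:[25/3,41/3] -> hit [12,41/3] leaf, test {P1(miss), P7(miss)}
    N5 x:[16,35] y:[7/2,35/2] z:[15,18] -> hit [16,35/2] leaf, test {P0(miss), P6@t=50/3}
  N6 x:[25,46] y:[0,9/2] z:[29/3,15] -> miss, prune

Visited [0, 4, 1, 5, 6]. Tests: 5 box, 2 leaf. Nearest: P6.

== RESULT ==
[0, 4, 1, 5, 6]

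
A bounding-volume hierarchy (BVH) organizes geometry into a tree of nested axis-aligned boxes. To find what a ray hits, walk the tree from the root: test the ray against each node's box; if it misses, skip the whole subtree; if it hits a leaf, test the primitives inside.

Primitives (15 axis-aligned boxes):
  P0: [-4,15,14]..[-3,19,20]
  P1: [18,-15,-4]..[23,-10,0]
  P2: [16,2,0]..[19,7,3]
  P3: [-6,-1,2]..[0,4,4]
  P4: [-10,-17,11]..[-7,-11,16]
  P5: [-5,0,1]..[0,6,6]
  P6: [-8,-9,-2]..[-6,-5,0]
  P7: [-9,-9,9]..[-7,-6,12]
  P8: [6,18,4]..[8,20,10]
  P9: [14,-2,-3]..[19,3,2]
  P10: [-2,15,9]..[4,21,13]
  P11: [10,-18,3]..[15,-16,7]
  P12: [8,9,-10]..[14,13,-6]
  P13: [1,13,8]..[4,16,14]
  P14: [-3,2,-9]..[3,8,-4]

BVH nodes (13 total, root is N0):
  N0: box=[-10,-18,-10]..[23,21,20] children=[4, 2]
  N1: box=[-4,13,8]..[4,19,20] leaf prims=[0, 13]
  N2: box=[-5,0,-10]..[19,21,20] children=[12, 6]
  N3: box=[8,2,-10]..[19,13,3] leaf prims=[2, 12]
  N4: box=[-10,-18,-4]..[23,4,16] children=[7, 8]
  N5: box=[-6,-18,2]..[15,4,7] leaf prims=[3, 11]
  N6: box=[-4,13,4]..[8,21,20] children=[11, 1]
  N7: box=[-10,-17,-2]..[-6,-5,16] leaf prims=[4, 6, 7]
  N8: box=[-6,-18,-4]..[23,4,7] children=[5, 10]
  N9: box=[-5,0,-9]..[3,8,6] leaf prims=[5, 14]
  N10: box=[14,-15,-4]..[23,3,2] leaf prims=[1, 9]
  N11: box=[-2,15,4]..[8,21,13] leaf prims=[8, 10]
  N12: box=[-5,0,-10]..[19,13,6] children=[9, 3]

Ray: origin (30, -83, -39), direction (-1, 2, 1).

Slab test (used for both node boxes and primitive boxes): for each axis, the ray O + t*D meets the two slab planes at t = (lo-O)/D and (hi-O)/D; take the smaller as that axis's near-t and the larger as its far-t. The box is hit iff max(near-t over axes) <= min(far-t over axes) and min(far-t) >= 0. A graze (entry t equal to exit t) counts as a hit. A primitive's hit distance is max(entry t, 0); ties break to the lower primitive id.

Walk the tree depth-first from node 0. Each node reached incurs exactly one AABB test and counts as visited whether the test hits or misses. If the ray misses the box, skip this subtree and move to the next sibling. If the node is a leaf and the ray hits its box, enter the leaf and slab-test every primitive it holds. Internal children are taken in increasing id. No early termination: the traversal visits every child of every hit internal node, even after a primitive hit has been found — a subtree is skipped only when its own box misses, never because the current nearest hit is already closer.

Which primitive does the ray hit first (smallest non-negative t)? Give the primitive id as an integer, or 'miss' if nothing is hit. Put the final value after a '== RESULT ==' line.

Trace the traversal:
N0 x:[7,40] y:[65/2,52] z:[29,59] -> hit [65/2,40], descend [2, 4]
  N2 x:[11,35] y:[83/2,52] z:[29,59] -> miss, prune
  N4 x:[7,40] y:[65/2,87/2] z:[35,55] -> hit [35,40], descend [7, 8]
    N7 x:[36,40] y:[33,39] z:[37,55] -> hit [37,39] leaf, test {P4(miss), P6@t=37, P7(miss)}
    N8 x:[7,36] y:[65/2,87/2] z:[35,46] -> hit [35,36], descend [5, 10]
      N5 x:[15,36] y:[65/2,87/2] z:[41,46] -> miss, prune
      N10 x:[7,16] y:[34,43] z:[35,41] -> miss, prune

7 AABB tests over nodes [0, 2, 4, 7, 8, 5, 10]; 1 leaf entered; closest P6.

== RESULT ==
6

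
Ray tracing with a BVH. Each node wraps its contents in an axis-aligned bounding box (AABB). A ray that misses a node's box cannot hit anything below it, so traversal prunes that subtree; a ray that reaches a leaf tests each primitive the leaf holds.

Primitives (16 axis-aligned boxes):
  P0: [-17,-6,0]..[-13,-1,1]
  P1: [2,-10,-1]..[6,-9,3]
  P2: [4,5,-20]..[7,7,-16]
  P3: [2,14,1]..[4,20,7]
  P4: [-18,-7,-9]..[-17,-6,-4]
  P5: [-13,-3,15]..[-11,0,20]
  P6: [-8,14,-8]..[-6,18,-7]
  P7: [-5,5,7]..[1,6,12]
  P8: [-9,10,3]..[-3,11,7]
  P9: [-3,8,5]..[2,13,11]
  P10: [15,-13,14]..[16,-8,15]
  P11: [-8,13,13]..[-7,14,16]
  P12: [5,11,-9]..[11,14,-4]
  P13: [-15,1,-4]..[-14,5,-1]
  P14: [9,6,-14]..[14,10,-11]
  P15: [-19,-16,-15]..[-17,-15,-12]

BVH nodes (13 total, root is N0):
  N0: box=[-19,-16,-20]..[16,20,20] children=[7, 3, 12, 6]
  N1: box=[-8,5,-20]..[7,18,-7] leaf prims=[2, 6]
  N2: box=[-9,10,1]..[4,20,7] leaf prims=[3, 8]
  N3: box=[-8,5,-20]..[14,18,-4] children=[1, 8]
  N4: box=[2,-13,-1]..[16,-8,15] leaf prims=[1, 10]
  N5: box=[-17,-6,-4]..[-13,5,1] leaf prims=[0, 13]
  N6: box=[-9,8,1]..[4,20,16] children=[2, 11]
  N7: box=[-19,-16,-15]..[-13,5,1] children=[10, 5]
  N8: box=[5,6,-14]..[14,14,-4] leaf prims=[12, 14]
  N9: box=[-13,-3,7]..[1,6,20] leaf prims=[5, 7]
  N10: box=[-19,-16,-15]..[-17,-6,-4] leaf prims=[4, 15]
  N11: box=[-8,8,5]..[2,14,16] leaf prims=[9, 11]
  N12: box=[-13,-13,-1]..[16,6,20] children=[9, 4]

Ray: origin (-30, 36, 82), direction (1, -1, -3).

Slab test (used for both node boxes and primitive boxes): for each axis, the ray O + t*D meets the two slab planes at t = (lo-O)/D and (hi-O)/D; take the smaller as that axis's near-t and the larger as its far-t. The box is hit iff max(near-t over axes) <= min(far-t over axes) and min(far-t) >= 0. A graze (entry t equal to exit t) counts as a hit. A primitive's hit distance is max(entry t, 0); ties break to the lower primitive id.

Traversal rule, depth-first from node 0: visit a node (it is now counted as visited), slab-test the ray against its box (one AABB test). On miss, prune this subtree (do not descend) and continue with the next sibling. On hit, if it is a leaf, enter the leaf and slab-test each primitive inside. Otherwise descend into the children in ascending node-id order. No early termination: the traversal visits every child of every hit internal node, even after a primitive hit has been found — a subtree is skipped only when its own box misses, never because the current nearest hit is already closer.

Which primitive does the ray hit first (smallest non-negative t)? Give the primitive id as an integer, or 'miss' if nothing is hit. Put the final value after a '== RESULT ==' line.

Walk:
N0 x:[11,46] y:[16,52] z:[62/3,34] -> hit [62/3,34], descend [3, 6, 7, 12]
  N3 x:[22,44] y:[18,31] z:[86/3,34] -> hit [86/3,31], descend [1, 8]
    N1 x:[22,37] y:[18,31] z:[89/3,34] -> hit [89/3,31] leaf, test {P2(miss), P6(miss)}
    N8 x:[35,44] y:[22,30] z:[86/3,32] -> miss, prune
  N6 x:[21,34] y:[16,28] z:[22,27] -> hit [22,27], descend [2, 11]
    N2 x:[21,34] y:[16,26] z:[25,27] -> hit [25,26] leaf, test {P3(miss), P8@t=25}
    N11 x:[22,32] y:[22,28] z:[22,77/3] -> hit [22,77/3] leaf, test {P9(miss), P11@t=22}
  N7 x:[11,17] y:[31,52] z:[27,97/3] -> miss, prune
  N12 x:[17,46] y:[30,49] z:[62/3,83/3] -> miss, prune

Summary -> nodes [0, 3, 1, 8, 6, 2, 11, 7, 12]; box-tests=9; leaf-entries=3; first=P11

== RESULT ==
11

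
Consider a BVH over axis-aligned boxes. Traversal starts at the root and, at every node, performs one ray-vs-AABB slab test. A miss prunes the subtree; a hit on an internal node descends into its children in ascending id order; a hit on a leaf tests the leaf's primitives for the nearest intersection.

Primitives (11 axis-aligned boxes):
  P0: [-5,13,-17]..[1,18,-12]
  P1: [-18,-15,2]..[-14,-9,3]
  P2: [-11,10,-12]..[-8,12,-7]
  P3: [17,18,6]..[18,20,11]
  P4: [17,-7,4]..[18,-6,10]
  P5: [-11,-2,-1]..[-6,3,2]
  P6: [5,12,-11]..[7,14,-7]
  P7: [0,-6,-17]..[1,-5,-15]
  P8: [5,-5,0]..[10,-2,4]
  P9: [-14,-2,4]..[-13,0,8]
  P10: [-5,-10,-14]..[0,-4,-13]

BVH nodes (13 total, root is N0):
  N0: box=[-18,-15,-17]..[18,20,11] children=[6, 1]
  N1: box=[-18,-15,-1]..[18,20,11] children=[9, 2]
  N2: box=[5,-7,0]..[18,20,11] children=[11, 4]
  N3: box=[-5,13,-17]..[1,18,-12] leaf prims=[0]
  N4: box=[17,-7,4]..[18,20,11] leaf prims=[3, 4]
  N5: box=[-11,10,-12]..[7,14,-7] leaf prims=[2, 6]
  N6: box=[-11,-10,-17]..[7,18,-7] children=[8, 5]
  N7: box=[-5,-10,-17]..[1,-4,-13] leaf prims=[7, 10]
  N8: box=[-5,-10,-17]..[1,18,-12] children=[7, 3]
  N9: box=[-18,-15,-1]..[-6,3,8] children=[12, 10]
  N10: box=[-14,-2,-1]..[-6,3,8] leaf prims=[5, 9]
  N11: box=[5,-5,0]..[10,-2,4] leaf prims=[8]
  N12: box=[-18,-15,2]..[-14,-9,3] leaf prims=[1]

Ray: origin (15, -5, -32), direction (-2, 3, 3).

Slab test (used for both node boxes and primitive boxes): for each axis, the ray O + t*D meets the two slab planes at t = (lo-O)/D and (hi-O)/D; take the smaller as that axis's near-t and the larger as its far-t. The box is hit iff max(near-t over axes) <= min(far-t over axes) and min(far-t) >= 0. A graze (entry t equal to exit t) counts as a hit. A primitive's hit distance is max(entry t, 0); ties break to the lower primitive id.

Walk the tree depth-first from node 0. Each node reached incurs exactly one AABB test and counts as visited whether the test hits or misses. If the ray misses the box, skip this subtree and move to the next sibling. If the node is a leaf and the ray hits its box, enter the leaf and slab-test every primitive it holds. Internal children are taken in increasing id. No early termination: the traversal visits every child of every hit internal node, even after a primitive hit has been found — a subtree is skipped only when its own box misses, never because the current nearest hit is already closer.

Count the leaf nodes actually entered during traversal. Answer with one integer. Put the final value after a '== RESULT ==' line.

Trace the traversal:
N0 x:[-3/2,33/2] y:[-10/3,25/3] z:[5,43/3] -> hit [5,25/3], descend [1, 6]
  N1 x:[-3/2,33/2] y:[-10/3,25/3] z:[31/3,43/3] -> miss, prune
  N6 x:[4,13] y:[-5/3,23/3] z:[5,25/3] -> hit [5,23/3], descend [5, 8]
    N5 x:[4,13] y:[5,19/3] z:[20/3,25/3] -> miss, prune
    N8 x:[7,10] y:[-5/3,23/3] z:[5,20/3] -> miss, prune

Summary -> nodes [0, 1, 6, 5, 8]; box-tests=5; leaf-entries=0; first=miss

== RESULT ==
0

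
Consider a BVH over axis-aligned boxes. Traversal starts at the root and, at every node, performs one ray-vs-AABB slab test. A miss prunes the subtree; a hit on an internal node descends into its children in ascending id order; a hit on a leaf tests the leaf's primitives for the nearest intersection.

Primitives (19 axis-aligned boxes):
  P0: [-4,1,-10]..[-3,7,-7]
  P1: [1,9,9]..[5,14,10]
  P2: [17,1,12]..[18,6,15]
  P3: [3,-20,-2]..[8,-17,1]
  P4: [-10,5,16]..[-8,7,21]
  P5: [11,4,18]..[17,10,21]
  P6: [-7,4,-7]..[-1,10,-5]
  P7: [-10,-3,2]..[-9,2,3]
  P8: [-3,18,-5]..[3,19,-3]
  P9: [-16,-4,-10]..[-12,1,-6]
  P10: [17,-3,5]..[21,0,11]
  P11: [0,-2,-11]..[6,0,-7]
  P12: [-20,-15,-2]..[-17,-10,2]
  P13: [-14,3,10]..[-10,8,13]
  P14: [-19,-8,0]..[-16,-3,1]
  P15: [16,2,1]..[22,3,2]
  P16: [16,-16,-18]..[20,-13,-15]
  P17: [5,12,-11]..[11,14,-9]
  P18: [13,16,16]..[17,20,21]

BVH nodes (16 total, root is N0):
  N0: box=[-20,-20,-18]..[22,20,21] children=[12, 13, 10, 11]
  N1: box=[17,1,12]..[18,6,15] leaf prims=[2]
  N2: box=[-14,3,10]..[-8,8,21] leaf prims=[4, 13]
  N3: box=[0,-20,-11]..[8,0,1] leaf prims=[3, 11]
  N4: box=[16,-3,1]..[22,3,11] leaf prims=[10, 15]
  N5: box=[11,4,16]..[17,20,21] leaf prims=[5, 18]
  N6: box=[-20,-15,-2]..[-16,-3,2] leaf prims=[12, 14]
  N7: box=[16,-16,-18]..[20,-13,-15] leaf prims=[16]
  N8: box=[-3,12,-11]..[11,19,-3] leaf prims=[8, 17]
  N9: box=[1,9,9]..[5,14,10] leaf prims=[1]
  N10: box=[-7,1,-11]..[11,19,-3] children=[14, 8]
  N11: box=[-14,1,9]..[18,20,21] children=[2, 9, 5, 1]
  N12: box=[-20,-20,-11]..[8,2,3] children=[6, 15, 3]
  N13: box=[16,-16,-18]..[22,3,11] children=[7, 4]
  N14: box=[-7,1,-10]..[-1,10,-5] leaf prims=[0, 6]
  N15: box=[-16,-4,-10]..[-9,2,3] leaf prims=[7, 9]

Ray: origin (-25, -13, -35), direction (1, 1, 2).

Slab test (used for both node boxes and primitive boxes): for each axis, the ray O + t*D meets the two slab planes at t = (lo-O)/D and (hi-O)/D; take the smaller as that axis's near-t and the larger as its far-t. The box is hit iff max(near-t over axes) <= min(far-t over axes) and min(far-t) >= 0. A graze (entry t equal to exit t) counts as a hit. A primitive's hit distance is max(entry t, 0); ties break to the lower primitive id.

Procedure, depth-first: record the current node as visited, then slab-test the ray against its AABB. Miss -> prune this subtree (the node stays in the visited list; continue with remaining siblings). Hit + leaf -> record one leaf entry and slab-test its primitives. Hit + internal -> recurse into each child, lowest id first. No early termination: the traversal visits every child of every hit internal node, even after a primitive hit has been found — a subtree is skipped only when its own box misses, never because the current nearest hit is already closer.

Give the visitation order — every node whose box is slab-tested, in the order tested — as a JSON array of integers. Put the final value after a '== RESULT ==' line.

Trace the traversal:
N0 x:[5,47] y:[-7,33] z:[17/2,28] -> hit [17/2,28], descend [10, 11, 12, 13]
  N10 x:[18,36] y:[14,32] z:[12,16] -> miss, prune
  N11 x:[11,43] y:[14,33] z:[22,28] -> hit [22,28], descend [1, 2, 5, 9]
    N1 x:[42,43] y:[14,19] z:[47/2,25] -> miss, prune
    N2 x:[11,17] y:[16,21] z:[45/2,28] -> miss, prune
    N5 x:[36,42] y:[17,33] z:[51/2,28] -> miss, prune
    N9 x:[26,30] y:[22,27] z:[22,45/2] -> miss, prune
  N12 x:[5,33] y:[-7,15] z:[12,19] -> hit [12,15], descend [3, 6, 15]
    N3 x:[25,33] y:[-7,13] z:[12,18] -> miss, prune
    N6 x:[5,9] y:[-2,10] z:[33/2,37/2] -> miss, prune
    N15 x:[9,16] y:[9,15] z:[25/2,19] -> hit [25/2,15] leaf, test {P7(miss), P9@t=25/2}
  N13 x:[41,47] y:[-3,16] z:[17/2,23] -> miss, prune

order=[0, 10, 11, 1, 2, 5, 9, 12, 3, 6, 15, 13]  |boxes|=12  |leaves|=1  hit=P9

== RESULT ==
[0, 10, 11, 1, 2, 5, 9, 12, 3, 6, 15, 13]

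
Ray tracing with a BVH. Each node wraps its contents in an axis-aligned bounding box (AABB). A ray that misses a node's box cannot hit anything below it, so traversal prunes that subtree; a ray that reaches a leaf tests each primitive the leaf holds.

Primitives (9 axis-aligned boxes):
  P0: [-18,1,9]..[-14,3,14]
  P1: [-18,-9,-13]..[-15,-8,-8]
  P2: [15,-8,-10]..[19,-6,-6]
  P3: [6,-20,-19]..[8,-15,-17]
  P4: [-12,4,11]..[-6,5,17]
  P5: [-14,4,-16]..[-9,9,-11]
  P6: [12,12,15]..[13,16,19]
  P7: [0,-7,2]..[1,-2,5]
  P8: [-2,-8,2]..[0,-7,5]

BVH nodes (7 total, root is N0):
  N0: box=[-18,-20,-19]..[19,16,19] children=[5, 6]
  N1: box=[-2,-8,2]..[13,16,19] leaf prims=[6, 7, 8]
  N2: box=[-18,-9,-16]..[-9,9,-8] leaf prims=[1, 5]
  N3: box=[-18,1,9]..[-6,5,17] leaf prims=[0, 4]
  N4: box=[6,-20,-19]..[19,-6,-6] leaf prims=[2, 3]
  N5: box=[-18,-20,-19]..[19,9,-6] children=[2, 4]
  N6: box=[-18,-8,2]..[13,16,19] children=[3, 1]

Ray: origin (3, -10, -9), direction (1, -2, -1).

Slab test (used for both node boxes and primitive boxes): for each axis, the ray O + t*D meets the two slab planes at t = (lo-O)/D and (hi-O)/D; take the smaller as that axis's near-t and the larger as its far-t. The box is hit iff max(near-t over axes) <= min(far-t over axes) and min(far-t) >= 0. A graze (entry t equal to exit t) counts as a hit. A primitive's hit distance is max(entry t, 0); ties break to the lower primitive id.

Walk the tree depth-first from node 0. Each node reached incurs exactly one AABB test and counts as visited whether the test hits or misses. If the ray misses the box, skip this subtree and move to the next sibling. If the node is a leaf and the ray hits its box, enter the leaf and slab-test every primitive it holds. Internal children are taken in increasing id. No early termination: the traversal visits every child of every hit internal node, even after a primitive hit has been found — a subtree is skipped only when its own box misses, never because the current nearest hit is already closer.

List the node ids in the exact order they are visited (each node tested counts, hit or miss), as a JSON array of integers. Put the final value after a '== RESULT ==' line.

Traverse from the root:
N0 x:[-21,16] y:[-13,5] z:[-28,10] -> hit [-13,5], descend [5, 6]
  N5 x:[-21,16] y:[-19/2,5] z:[-3,10] -> hit [-3,5], descend [2, 4]
    N2 x:[-21,-12] y:[-19/2,-1/2] z:[-1,7] -> miss, prune
    N4 x:[3,16] y:[-2,5] z:[-3,10] -> hit [3,5] leaf, test {P2(miss), P3(miss)}
  N6 x:[-21,10] y:[-13,-1] z:[-28,-11] -> miss, prune

Visited [0, 5, 2, 4, 6]. Tests: 5 box, 1 leaf. Nearest: miss.

== RESULT ==
[0, 5, 2, 4, 6]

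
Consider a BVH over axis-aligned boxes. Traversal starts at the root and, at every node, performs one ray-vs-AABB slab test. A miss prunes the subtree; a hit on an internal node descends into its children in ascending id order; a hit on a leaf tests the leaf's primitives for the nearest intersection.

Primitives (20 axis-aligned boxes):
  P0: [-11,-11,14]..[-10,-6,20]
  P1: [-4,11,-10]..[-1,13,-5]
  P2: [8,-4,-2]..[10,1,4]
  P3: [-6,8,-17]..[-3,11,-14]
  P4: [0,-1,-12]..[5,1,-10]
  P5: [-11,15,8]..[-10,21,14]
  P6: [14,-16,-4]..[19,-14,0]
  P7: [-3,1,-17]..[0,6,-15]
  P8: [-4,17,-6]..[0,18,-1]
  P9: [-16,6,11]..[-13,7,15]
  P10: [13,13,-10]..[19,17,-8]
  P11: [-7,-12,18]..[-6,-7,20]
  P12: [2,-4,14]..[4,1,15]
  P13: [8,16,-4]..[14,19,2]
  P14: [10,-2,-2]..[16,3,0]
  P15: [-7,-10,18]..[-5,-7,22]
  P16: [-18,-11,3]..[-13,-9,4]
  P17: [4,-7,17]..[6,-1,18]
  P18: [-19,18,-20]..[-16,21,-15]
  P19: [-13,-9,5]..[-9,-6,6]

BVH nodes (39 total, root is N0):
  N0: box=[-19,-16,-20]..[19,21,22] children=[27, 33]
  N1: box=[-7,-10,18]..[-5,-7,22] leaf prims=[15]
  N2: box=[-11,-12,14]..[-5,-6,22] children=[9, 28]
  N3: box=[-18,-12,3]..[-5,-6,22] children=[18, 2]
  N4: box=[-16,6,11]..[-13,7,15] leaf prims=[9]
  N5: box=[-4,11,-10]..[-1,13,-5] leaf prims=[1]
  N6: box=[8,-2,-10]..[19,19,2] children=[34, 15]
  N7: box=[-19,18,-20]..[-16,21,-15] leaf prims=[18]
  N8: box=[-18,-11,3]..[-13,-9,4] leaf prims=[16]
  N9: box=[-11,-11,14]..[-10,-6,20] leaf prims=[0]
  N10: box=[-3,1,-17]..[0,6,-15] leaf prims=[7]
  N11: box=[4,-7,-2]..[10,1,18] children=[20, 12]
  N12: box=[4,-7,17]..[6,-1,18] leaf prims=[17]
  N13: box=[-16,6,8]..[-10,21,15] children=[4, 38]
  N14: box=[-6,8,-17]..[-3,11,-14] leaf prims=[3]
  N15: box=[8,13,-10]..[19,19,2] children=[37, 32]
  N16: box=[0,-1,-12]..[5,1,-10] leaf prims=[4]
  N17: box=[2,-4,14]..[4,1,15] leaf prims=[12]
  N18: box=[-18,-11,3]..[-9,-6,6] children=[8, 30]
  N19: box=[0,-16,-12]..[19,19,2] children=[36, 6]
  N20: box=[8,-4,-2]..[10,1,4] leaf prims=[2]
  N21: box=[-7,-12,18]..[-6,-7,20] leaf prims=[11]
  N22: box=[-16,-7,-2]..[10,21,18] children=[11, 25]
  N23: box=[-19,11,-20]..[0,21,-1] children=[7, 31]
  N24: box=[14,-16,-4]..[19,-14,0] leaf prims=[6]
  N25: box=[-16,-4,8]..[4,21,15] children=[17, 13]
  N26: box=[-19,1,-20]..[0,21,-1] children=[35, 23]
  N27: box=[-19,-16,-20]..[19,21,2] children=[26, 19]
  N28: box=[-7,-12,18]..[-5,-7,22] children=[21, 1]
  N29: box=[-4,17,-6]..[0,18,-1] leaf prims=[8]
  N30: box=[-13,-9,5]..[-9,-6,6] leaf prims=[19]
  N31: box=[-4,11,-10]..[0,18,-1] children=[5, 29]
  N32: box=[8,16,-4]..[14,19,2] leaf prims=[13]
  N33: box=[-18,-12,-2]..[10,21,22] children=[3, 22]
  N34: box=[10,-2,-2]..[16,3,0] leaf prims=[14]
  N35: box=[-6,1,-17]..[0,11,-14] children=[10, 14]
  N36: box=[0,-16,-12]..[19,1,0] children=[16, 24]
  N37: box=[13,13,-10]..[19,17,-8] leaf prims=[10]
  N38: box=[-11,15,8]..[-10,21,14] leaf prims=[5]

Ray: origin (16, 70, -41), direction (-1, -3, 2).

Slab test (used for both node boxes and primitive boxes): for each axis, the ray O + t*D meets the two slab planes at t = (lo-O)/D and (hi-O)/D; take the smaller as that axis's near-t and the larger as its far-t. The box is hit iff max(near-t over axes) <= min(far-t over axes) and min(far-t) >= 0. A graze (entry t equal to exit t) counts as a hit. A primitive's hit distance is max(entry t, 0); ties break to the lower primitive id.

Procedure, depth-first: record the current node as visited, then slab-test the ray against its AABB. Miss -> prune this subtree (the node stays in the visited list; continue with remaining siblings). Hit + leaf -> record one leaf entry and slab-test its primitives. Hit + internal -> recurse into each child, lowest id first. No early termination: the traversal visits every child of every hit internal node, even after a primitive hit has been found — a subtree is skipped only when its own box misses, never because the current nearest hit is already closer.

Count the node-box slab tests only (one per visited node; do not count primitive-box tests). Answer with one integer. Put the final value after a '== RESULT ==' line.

Traverse from the root:
N0 x:[-3,35] y:[49/3,86/3] z:[21/2,63/2] -> hit [49/3,86/3], descend [27, 33]
  N27 x:[-3,35] y:[49/3,86/3] z:[21/2,43/2] -> hit [49/3,43/2], descend [19, 26]
    N19 x:[-3,16] y:[17,86/3] z:[29/2,43/2] -> miss, prune
    N26 x:[16,35] y:[49/3,23] z:[21/2,20] -> hit [49/3,20], descend [23, 35]
      N23 x:[16,35] y:[49/3,59/3] z:[21/2,20] -> hit [49/3,59/3], descend [7, 31]
        N7 x:[32,35] y:[49/3,52/3] z:[21/2,13] -> miss, prune
        N31 x:[16,20] y:[52/3,59/3] z:[31/2,20] -> hit [52/3,59/3], descend [5, 29]
          N5 x:[17,20] y:[19,59/3] z:[31/2,18] -> miss, prune
          N29 x:[16,20] y:[52/3,53/3] z:[35/2,20] -> hit [35/2,53/3] leaf, test {P8@t=35/2}
      N35 x:[16,22] y:[59/3,23] z:[12,27/2] -> miss, prune
  N33 x:[6,34] y:[49/3,82/3] z:[39/2,63/2] -> hit [39/2,82/3], descend [3, 22]
    N3 x:[21,34] y:[76/3,82/3] z:[22,63/2] -> hit [76/3,82/3], descend [2, 18]
      N2 x:[21,27] y:[76/3,82/3] z:[55/2,63/2] -> miss, prune
      N18 x:[25,34] y:[76/3,27] z:[22,47/2] -> miss, prune
    N22 x:[6,32] y:[49/3,77/3] z:[39/2,59/2] -> hit [39/2,77/3], descend [11, 25]
      N11 x:[6,12] y:[23,77/3] z:[39/2,59/2] -> miss, prune
      N25 x:[12,32] y:[49/3,74/3] z:[49/2,28] -> hit [49/2,74/3], descend [13, 17]
        N13 x:[26,32] y:[49/3,64/3] z:[49/2,28] -> miss, prune
        N17 x:[12,14] y:[23,74/3] z:[55/2,28] -> miss, prune

order=[0, 27, 19, 26, 23, 7, 31, 5, 29, 35, 33, 3, 2, 18, 22, 11, 25, 13, 17]  |boxes|=19  |leaves|=1  hit=P8

== RESULT ==
19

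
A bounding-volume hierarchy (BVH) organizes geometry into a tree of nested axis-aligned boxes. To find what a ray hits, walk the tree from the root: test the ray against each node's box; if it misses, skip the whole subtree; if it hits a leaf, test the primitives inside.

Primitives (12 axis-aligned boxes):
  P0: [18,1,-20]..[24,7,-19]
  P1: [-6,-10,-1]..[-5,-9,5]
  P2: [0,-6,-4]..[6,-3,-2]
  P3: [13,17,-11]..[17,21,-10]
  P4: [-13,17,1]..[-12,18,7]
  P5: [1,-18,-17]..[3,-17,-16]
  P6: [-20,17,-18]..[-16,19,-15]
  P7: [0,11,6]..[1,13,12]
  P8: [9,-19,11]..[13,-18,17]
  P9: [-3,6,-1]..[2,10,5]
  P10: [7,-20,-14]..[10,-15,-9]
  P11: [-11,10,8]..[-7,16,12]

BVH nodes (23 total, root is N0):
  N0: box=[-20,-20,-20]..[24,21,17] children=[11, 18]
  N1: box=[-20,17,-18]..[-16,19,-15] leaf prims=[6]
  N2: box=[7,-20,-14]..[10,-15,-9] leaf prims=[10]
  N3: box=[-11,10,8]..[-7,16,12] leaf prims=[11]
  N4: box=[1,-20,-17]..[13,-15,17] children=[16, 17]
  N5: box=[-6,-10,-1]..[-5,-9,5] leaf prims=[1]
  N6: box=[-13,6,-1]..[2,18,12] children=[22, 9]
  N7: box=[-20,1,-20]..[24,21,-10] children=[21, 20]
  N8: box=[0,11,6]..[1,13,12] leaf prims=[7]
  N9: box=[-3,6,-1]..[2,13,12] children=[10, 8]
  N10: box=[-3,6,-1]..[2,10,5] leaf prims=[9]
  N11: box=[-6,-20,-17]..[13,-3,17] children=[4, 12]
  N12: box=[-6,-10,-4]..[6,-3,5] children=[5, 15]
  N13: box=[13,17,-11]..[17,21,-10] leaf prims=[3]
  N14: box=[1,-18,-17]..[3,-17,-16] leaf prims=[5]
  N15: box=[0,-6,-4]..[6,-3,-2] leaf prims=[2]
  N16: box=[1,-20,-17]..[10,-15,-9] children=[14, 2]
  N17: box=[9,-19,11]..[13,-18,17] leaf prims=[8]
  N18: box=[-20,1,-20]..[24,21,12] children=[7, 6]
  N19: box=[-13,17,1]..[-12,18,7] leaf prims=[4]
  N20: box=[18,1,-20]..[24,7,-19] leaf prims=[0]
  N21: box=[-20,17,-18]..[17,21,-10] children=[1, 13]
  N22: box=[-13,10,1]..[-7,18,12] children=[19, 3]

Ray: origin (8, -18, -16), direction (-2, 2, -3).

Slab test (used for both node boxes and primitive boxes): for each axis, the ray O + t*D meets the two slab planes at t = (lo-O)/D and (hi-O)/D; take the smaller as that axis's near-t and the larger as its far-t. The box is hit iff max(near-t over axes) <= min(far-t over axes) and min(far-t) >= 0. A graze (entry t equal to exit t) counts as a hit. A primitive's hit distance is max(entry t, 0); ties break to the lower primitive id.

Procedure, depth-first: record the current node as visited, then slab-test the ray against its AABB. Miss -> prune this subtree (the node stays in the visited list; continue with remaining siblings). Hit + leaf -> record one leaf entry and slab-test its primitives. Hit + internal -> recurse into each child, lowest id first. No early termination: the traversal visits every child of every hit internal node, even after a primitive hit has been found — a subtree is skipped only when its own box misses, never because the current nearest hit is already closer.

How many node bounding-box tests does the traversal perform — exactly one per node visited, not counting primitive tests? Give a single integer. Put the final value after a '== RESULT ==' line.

Traverse from the root:
N0 x:[-8,14] y:[-1,39/2] z:[-11,4/3] -> hit [-1,4/3], descend [11, 18]
  N11 x:[-5/2,7] y:[-1,15/2] z:[-11,1/3] -> hit [-1,1/3], descend [4, 12]
    N4 x:[-5/2,7/2] y:[-1,3/2] z:[-11,1/3] -> hit [-1,1/3], descend [16, 17]
      N16 x:[-1,7/2] y:[-1,3/2] z:[-7/3,1/3] -> hit [-1,1/3], descend [2, 14]
        N2 x:[-1,1/2] y:[-1,3/2] z:[-7/3,-2/3] -> miss, prune
        N14 x:[5/2,7/2] y:[0,1/2] z:[0,1/3] -> miss, prune
      N17 x:[-5/2,-1/2] y:[-1/2,0] z:[-11,-9] -> miss, prune
    N12 x:[1,7] y:[4,15/2] z:[-7,-4] -> miss, prune
  N18 x:[-8,14] y:[19/2,39/2] z:[-28/3,4/3] -> miss, prune

Visited [0, 11, 4, 16, 2, 14, 17, 12, 18]. Tests: 9 box, 0 leaf. Nearest: miss.

== RESULT ==
9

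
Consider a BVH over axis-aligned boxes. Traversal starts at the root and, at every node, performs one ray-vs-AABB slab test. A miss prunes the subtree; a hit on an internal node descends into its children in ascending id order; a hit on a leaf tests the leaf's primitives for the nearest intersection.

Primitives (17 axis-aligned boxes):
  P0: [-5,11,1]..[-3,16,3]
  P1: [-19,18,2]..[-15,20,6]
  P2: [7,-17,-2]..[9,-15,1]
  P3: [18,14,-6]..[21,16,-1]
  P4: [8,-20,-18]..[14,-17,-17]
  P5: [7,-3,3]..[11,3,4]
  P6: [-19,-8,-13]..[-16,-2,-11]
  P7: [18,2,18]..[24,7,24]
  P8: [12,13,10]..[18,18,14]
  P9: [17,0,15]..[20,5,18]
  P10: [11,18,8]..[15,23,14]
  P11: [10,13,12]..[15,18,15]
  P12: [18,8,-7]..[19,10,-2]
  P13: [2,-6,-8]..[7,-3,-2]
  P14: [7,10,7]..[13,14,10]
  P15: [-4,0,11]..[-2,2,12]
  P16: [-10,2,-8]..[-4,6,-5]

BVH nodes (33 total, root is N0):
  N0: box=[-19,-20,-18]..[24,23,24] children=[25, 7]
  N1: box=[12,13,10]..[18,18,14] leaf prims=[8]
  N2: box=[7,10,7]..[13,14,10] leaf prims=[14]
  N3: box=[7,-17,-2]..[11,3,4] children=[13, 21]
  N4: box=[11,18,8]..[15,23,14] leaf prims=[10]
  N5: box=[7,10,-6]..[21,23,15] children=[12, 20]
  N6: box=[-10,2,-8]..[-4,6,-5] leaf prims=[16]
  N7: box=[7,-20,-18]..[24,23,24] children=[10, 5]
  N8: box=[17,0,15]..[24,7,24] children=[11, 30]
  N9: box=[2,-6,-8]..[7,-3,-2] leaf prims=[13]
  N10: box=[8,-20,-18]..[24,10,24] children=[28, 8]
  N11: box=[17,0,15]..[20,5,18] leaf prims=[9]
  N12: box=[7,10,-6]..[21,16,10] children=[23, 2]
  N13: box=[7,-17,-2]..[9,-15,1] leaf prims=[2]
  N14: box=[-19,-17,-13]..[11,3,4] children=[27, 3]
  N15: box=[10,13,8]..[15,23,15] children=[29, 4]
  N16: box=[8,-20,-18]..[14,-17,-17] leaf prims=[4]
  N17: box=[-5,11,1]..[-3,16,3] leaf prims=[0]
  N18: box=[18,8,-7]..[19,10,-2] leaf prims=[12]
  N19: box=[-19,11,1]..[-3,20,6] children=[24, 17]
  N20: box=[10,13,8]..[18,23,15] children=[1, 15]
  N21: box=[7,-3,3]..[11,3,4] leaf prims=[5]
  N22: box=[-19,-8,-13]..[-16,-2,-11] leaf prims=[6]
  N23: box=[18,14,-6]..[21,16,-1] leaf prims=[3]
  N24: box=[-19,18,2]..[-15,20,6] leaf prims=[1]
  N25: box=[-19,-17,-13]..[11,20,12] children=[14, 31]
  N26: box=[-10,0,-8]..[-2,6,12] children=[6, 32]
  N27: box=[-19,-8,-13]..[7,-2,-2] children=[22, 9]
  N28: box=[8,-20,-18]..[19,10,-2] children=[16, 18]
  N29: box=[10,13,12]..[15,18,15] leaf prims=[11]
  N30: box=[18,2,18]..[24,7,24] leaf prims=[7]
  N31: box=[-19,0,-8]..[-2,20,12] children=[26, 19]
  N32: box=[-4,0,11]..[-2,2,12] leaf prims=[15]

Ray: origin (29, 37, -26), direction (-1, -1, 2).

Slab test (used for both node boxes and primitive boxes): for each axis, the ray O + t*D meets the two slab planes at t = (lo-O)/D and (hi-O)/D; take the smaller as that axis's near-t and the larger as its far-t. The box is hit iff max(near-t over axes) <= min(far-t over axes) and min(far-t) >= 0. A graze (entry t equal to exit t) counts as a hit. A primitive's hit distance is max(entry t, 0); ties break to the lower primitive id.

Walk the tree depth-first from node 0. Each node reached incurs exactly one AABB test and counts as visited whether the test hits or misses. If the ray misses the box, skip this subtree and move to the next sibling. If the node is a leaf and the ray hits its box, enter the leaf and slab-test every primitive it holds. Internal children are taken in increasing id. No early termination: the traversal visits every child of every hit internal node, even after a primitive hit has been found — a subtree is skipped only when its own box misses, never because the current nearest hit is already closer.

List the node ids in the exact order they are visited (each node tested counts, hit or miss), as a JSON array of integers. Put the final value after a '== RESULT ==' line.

Traverse from the root:
N0 x:[5,48] y:[14,57] z:[4,25] -> hit [14,25], descend [7, 25]
  N7 x:[5,22] y:[14,57] z:[4,25] -> hit [14,22], descend [5, 10]
    N5 x:[8,22] y:[14,27] z:[10,41/2] -> hit [14,41/2], descend [12, 20]
      N12 x:[8,22] y:[21,27] z:[10,18] -> miss, prune
      N20 x:[11,19] y:[14,24] z:[17,41/2] -> hit [17,19], descend [1, 15]
        N1 x:[11,17] y:[19,24] z:[18,20] -> miss, prune
        N15 x:[14,19] y:[14,24] z:[17,41/2] -> hit [17,19], descend [4, 29]
          N4 x:[14,18] y:[14,19] z:[17,20] -> hit [17,18] leaf, test {P10@t=17}
          N29 x:[14,19] y:[19,24] z:[19,41/2] -> hit [19,19] leaf, test {P11@t=19}
    N10 x:[5,21] y:[27,57] z:[4,25] -> miss, prune
  N25 x:[18,48] y:[17,54] z:[13/2,19] -> hit [18,19], descend [14, 31]
    N14 x:[18,48] y:[34,54] z:[13/2,15] -> miss, prune
    N31 x:[31,48] y:[17,37] z:[9,19] -> miss, prune

13 AABB tests over nodes [0, 7, 5, 12, 20, 1, 15, 4, 29, 10, 25, 14, 31]; 2 leaves entered; closest P10.

== RESULT ==
[0, 7, 5, 12, 20, 1, 15, 4, 29, 10, 25, 14, 31]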